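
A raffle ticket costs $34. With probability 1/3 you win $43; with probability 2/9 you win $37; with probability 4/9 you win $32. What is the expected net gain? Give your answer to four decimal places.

2.7778

E[payout] = 43·1/3 + 37·2/9 + 32·4/9
 = 43/3 + 74/9 + 128/9
 = 331/9
Net = 331/9 - 34 = 25/9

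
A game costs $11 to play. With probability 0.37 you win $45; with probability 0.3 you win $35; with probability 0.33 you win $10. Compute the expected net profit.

E[payout] = 45·0.37 + 35·0.3 + 10·0.33
 = 16.65 + 10.5 + 3.3
 = 30.45
Net = 30.45 - 11 = 19.45

19.45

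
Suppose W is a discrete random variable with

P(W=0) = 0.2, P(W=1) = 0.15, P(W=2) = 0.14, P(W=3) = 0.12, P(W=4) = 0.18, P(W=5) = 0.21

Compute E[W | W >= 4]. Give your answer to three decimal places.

P(W >= 4) = 0.18 + 0.21 = 0.39.
E[W | W >= 4] = [4·0.18 + 5·0.21] / 0.39
 = 1.77 / 0.39
 = 59/13

4.538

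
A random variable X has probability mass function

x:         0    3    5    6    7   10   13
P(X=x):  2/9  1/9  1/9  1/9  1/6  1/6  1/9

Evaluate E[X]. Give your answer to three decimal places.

E[X] = Σ x·P(X=x)
 = 0·2/9 + 3·1/9 + 5·1/9 + 6·1/9 + 7·1/6 + 10·1/6 + 13·1/9
 = 0 + 1/3 + 5/9 + 2/3 + 7/6 + 5/3 + 13/9
 = 35/6

5.833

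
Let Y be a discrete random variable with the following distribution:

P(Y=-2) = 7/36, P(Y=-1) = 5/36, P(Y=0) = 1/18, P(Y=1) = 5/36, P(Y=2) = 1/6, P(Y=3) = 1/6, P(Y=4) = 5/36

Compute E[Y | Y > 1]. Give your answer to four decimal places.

P(Y > 1) = 1/6 + 1/6 + 5/36 = 17/36.
E[Y | Y > 1] = [2·1/6 + 3·1/6 + 4·5/36] / (17/36)
 = 25/18 / (17/36)
 = 50/17

2.9412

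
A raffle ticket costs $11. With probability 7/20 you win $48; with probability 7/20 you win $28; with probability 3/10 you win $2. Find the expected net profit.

16.2

E[payout] = 48·7/20 + 28·7/20 + 2·3/10
 = 84/5 + 49/5 + 3/5
 = 136/5
Net = 136/5 - 11 = 81/5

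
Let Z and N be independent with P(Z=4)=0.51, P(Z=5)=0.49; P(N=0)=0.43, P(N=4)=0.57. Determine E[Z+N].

E[Z+N] = Σ_z Σ_n (z+n) · P(Z=z)P(N=n)
 = 4·0.2193 + 8·0.2907 + 5·0.2107 + 9·0.2793
 = 0.8772 + 2.3256 + 1.0535 + 2.5137
 = 6.77

6.77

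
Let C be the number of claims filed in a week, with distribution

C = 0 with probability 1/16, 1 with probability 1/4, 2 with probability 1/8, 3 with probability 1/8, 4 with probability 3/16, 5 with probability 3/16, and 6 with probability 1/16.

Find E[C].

E[C] = Σ c·P(C=c)
 = 0·1/16 + 1·1/4 + 2·1/8 + 3·1/8 + 4·3/16 + 5·3/16 + 6·1/16
 = 0 + 1/4 + 1/4 + 3/8 + 3/4 + 15/16 + 3/8
 = 47/16

2.9375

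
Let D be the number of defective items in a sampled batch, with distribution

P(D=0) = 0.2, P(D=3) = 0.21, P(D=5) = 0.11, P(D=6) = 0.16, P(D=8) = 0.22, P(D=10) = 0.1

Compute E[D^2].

34.48

E[D^2] = Σ d^2·P(D=d)
 = 0·0.2 + 9·0.21 + 25·0.11 + 36·0.16 + 64·0.22 + 100·0.1
 = 0 + 1.89 + 2.75 + 5.76 + 14.08 + 10
 = 34.48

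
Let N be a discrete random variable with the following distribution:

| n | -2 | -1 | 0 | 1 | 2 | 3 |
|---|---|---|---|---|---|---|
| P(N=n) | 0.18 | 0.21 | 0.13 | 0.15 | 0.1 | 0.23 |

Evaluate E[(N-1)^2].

3.61

E[(N-1)^2] = Σ (n-1)^2·P(N=n)
 = 9·0.18 + 4·0.21 + 1·0.13 + 0·0.15 + 1·0.1 + 4·0.23
 = 1.62 + 0.84 + 0.13 + 0 + 0.1 + 0.92
 = 3.61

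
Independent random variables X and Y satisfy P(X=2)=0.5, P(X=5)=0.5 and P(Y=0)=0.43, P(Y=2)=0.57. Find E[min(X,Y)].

E[min(X,Y)] = Σ_x Σ_y min(x,y) · P(X=x)P(Y=y)
 = 0·0.215 + 2·0.285 + 0·0.215 + 2·0.285
 = 0 + 0.57 + 0 + 0.57
 = 1.14

1.14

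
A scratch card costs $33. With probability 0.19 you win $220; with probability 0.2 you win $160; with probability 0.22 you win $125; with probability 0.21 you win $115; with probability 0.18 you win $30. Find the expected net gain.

E[payout] = 220·0.19 + 160·0.2 + 125·0.22 + 115·0.21 + 30·0.18
 = 41.8 + 32 + 27.5 + 24.15 + 5.4
 = 130.85
Net = 130.85 - 33 = 97.85

97.85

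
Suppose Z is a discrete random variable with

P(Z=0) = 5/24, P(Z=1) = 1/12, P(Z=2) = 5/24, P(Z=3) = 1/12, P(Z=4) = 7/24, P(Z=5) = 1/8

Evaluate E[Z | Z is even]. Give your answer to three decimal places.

2.235

P(Z is even) = 5/24 + 5/24 + 7/24 = 17/24.
E[Z | Z is even] = [0·5/24 + 2·5/24 + 4·7/24] / (17/24)
 = 19/12 / (17/24)
 = 38/17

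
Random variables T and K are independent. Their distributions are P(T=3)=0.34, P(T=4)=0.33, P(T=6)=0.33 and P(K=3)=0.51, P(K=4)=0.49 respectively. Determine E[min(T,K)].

E[min(T,K)] = Σ_t Σ_k min(t,k) · P(T=t)P(K=k)
 = 3·0.1734 + 3·0.1666 + 3·0.1683 + 4·0.1617 + 3·0.1683 + 4·0.1617
 = 0.5202 + 0.4998 + 0.5049 + 0.6468 + 0.5049 + 0.6468
 = 3.3234

3.3234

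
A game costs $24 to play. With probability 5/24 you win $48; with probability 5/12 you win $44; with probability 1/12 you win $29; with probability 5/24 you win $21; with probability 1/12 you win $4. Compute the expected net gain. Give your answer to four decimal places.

E[payout] = 48·5/24 + 44·5/12 + 29·1/12 + 21·5/24 + 4·1/12
 = 10 + 55/3 + 29/12 + 35/8 + 1/3
 = 851/24
Net = 851/24 - 24 = 275/24

11.4583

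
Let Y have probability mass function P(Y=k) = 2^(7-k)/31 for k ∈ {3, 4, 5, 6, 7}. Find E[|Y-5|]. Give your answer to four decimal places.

1.4194

E[|Y-5|] = Σ |y-5|·P(Y=y)
 = 2·16/31 + 1·8/31 + 0·4/31 + 1·2/31 + 2·1/31
 = 32/31 + 8/31 + 0 + 2/31 + 2/31
 = 44/31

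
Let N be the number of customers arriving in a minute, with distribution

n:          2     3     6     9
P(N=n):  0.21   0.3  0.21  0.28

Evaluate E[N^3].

E[N^3] = Σ n^3·P(N=n)
 = 8·0.21 + 27·0.3 + 216·0.21 + 729·0.28
 = 1.68 + 8.1 + 45.36 + 204.12
 = 259.26

259.26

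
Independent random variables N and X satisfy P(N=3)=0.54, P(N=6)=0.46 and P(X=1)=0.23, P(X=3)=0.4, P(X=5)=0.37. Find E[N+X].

E[N+X] = Σ_n Σ_x (n+x) · P(N=n)P(X=x)
 = 4·0.1242 + 6·0.216 + 8·0.1998 + 7·0.1058 + 9·0.184 + 11·0.1702
 = 0.4968 + 1.296 + 1.5984 + 0.7406 + 1.656 + 1.8722
 = 7.66

7.66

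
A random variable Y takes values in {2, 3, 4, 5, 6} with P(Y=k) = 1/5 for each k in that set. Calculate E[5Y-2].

18

E[5Y-2] = Σ (5y-2)·P(Y=y)
 = 8·1/5 + 13·1/5 + 18·1/5 + 23·1/5 + 28·1/5
 = 8/5 + 13/5 + 18/5 + 23/5 + 28/5
 = 18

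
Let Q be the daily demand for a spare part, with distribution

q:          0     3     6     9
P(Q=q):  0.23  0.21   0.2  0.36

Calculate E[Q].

E[Q] = Σ q·P(Q=q)
 = 0·0.23 + 3·0.21 + 6·0.2 + 9·0.36
 = 0 + 0.63 + 1.2 + 3.24
 = 5.07

5.07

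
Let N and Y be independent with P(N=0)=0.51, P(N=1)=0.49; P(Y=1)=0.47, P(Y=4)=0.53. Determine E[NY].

E[NY] = Σ_n Σ_y ny · P(N=n)P(Y=y)
 = 0·0.2397 + 0·0.2703 + 1·0.2303 + 4·0.2597
 = 0 + 0 + 0.2303 + 1.0388
 = 1.2691

1.2691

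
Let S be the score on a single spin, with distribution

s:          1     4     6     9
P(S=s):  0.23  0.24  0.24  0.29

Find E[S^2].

E[S^2] = Σ s^2·P(S=s)
 = 1·0.23 + 16·0.24 + 36·0.24 + 81·0.29
 = 0.23 + 3.84 + 8.64 + 23.49
 = 36.2

36.2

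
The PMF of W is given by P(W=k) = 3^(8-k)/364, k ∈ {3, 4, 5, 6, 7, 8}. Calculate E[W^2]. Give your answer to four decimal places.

12.8929

E[W^2] = Σ w^2·P(W=w)
 = 9·243/364 + 16·81/364 + 25·27/364 + 36·9/364 + 49·3/364 + 64·1/364
 = 2187/364 + 324/91 + 675/364 + 81/91 + 21/52 + 16/91
 = 361/28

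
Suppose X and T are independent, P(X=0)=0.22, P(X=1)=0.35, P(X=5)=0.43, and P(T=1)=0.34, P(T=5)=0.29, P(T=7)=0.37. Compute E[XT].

E[XT] = Σ_x Σ_t xt · P(X=x)P(T=t)
 = 0·0.0748 + 0·0.0638 + 0·0.0814 + 1·0.119 + 5·0.1015 + 7·0.1295 + 5·0.1462 + 25·0.1247 + 35·0.1591
 = 0 + 0 + 0 + 0.119 + 0.5075 + 0.9065 + 0.731 + 3.1175 + 5.5685
 = 10.95

10.95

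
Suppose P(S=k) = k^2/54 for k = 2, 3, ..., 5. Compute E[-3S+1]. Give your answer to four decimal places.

-11.4444

E[-3S+1] = Σ (-3s+1)·P(S=s)
 = (-5)·2/27 + (-8)·1/6 + (-11)·8/27 + (-14)·25/54
 = (-10/27) + (-4/3) + (-88/27) + (-175/27)
 = -103/9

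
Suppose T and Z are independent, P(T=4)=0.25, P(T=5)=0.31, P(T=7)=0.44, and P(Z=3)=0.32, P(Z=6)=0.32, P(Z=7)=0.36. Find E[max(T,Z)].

E[max(T,Z)] = Σ_t Σ_z max(t,z) · P(T=t)P(Z=z)
 = 4·0.08 + 6·0.08 + 7·0.09 + 5·0.0992 + 6·0.0992 + 7·0.1116 + 7·0.1408 + 7·0.1408 + 7·0.1584
 = 0.32 + 0.48 + 0.63 + 0.496 + 0.5952 + 0.7812 + 0.9856 + 0.9856 + 1.1088
 = 6.3824

6.3824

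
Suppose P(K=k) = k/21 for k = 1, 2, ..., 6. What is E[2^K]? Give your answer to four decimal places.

30.5714

E[2^K] = Σ 2^k·P(K=k)
 = 2·1/21 + 4·2/21 + 8·1/7 + 16·4/21 + 32·5/21 + 64·2/7
 = 2/21 + 8/21 + 8/7 + 64/21 + 160/21 + 128/7
 = 214/7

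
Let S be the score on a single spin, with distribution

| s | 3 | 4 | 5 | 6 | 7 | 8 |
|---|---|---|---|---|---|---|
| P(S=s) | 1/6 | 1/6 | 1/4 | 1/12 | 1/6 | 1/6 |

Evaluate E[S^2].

E[S^2] = Σ s^2·P(S=s)
 = 9·1/6 + 16·1/6 + 25·1/4 + 36·1/12 + 49·1/6 + 64·1/6
 = 3/2 + 8/3 + 25/4 + 3 + 49/6 + 32/3
 = 129/4

32.25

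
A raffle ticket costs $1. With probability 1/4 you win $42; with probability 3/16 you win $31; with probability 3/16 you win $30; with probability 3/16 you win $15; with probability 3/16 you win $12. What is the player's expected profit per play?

E[payout] = 42·1/4 + 31·3/16 + 30·3/16 + 15·3/16 + 12·3/16
 = 21/2 + 93/16 + 45/8 + 45/16 + 9/4
 = 27
Net = 27 - 1 = 26

26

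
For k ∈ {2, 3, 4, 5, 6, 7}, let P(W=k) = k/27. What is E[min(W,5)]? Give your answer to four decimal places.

E[min(W,5)] = Σ min(w,5)·P(W=w)
 = 2·2/27 + 3·1/9 + 4·4/27 + 5·5/27 + 5·2/9 + 5·7/27
 = 4/27 + 1/3 + 16/27 + 25/27 + 10/9 + 35/27
 = 119/27

4.4074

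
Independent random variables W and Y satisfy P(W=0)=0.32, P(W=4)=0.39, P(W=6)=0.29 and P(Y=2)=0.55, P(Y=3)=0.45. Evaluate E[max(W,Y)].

4.084

E[max(W,Y)] = Σ_w Σ_y max(w,y) · P(W=w)P(Y=y)
 = 2·0.176 + 3·0.144 + 4·0.2145 + 4·0.1755 + 6·0.1595 + 6·0.1305
 = 0.352 + 0.432 + 0.858 + 0.702 + 0.957 + 0.783
 = 4.084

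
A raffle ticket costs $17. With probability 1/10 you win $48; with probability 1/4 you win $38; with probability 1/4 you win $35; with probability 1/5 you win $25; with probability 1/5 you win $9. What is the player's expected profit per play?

E[payout] = 48·1/10 + 38·1/4 + 35·1/4 + 25·1/5 + 9·1/5
 = 24/5 + 19/2 + 35/4 + 5 + 9/5
 = 597/20
Net = 597/20 - 17 = 257/20

12.85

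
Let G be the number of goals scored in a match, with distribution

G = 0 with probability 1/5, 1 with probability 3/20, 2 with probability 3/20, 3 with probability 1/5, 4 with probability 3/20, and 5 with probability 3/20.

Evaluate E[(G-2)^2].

3.1

E[(G-2)^2] = Σ (g-2)^2·P(G=g)
 = 4·1/5 + 1·3/20 + 0·3/20 + 1·1/5 + 4·3/20 + 9·3/20
 = 4/5 + 3/20 + 0 + 1/5 + 3/5 + 27/20
 = 31/10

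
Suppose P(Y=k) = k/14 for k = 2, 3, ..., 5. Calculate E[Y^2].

16

E[Y^2] = Σ y^2·P(Y=y)
 = 4·1/7 + 9·3/14 + 16·2/7 + 25·5/14
 = 4/7 + 27/14 + 32/7 + 125/14
 = 16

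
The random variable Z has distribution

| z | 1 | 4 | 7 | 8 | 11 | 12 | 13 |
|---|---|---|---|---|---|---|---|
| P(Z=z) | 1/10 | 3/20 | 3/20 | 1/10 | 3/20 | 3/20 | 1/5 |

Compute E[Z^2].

E[Z^2] = Σ z^2·P(Z=z)
 = 1·1/10 + 16·3/20 + 49·3/20 + 64·1/10 + 121·3/20 + 144·3/20 + 169·1/5
 = 1/10 + 12/5 + 147/20 + 32/5 + 363/20 + 108/5 + 169/5
 = 449/5

89.8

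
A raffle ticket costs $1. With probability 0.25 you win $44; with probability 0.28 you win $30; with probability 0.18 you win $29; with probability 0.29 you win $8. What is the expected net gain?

25.94

E[payout] = 44·0.25 + 30·0.28 + 29·0.18 + 8·0.29
 = 11 + 8.4 + 5.22 + 2.32
 = 26.94
Net = 26.94 - 1 = 25.94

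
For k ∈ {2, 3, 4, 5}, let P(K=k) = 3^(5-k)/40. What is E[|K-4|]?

E[|K-4|] = Σ |k-4|·P(K=k)
 = 2·27/40 + 1·9/40 + 0·3/40 + 1·1/40
 = 27/20 + 9/40 + 0 + 1/40
 = 8/5

1.6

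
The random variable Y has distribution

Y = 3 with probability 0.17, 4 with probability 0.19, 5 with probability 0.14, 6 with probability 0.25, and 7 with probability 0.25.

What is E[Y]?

5.22

E[Y] = Σ y·P(Y=y)
 = 3·0.17 + 4·0.19 + 5·0.14 + 6·0.25 + 7·0.25
 = 0.51 + 0.76 + 0.7 + 1.5 + 1.75
 = 5.22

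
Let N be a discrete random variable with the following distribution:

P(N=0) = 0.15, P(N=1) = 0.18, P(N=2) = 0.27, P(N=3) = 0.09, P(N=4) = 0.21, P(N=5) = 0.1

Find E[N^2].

E[N^2] = Σ n^2·P(N=n)
 = 0·0.15 + 1·0.18 + 4·0.27 + 9·0.09 + 16·0.21 + 25·0.1
 = 0 + 0.18 + 1.08 + 0.81 + 3.36 + 2.5
 = 7.93

7.93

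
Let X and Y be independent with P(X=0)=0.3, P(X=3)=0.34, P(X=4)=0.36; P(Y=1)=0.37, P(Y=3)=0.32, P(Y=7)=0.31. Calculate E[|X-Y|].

2.5728

E[|X-Y|] = Σ_x Σ_y |x-y| · P(X=x)P(Y=y)
 = 1·0.111 + 3·0.096 + 7·0.093 + 2·0.1258 + 0·0.1088 + 4·0.1054 + 3·0.1332 + 1·0.1152 + 3·0.1116
 = 0.111 + 0.288 + 0.651 + 0.2516 + 0 + 0.4216 + 0.3996 + 0.1152 + 0.3348
 = 2.5728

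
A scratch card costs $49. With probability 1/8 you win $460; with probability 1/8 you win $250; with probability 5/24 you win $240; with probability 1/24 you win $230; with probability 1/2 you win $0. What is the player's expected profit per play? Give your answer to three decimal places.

E[payout] = 460·1/8 + 250·1/8 + 240·5/24 + 230·1/24 + 0·1/2
 = 115/2 + 125/4 + 50 + 115/12 + 0
 = 445/3
Net = 445/3 - 49 = 298/3

99.333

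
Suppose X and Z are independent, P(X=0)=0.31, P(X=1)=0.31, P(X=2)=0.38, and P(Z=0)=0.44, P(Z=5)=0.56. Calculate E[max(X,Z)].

E[max(X,Z)] = Σ_x Σ_z max(x,z) · P(X=x)P(Z=z)
 = 0·0.1364 + 5·0.1736 + 1·0.1364 + 5·0.1736 + 2·0.1672 + 5·0.2128
 = 0 + 0.868 + 0.1364 + 0.868 + 0.3344 + 1.064
 = 3.2708

3.2708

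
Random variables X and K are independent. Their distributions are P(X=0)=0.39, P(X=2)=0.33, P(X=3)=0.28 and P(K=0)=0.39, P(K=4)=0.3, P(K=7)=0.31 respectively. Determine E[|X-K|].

3.04

E[|X-K|] = Σ_x Σ_k |x-k| · P(X=x)P(K=k)
 = 0·0.1521 + 4·0.117 + 7·0.1209 + 2·0.1287 + 2·0.099 + 5·0.1023 + 3·0.1092 + 1·0.084 + 4·0.0868
 = 0 + 0.468 + 0.8463 + 0.2574 + 0.198 + 0.5115 + 0.3276 + 0.084 + 0.3472
 = 3.04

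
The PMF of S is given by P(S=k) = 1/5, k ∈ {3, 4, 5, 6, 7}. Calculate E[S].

E[S] = Σ s·P(S=s)
 = 3·1/5 + 4·1/5 + 5·1/5 + 6·1/5 + 7·1/5
 = 3/5 + 4/5 + 1 + 6/5 + 7/5
 = 5

5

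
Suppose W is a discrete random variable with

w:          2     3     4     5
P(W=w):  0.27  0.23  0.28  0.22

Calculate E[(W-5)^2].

3.63

E[(W-5)^2] = Σ (w-5)^2·P(W=w)
 = 9·0.27 + 4·0.23 + 1·0.28 + 0·0.22
 = 2.43 + 0.92 + 0.28 + 0
 = 3.63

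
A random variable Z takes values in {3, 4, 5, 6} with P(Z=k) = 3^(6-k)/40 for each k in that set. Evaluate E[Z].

E[Z] = Σ z·P(Z=z)
 = 3·27/40 + 4·9/40 + 5·3/40 + 6·1/40
 = 81/40 + 9/10 + 3/8 + 3/20
 = 69/20

3.45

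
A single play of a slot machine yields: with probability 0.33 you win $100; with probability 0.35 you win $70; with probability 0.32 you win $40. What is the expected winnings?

E[payout] = 100·0.33 + 70·0.35 + 40·0.32
 = 33 + 24.5 + 12.8
 = 70.3

70.3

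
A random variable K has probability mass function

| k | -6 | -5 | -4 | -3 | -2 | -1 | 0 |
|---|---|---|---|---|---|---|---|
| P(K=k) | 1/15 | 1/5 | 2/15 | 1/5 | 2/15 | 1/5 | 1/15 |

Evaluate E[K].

-3

E[K] = Σ k·P(K=k)
 = (-6)·1/15 + (-5)·1/5 + (-4)·2/15 + (-3)·1/5 + (-2)·2/15 + (-1)·1/5 + 0·1/15
 = (-2/5) + (-1) + (-8/15) + (-3/5) + (-4/15) + (-1/5) + 0
 = -3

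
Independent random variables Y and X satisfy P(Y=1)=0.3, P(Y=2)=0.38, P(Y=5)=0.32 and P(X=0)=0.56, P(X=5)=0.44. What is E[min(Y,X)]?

E[min(Y,X)] = Σ_y Σ_x min(y,x) · P(Y=y)P(X=x)
 = 0·0.168 + 1·0.132 + 0·0.2128 + 2·0.1672 + 0·0.1792 + 5·0.1408
 = 0 + 0.132 + 0 + 0.3344 + 0 + 0.704
 = 1.1704

1.1704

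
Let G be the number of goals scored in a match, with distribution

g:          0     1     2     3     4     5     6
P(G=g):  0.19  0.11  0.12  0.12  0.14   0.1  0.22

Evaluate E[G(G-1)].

11.24

E[G(G-1)] = Σ g(g-1)·P(G=g)
 = 0·0.19 + 0·0.11 + 2·0.12 + 6·0.12 + 12·0.14 + 20·0.1 + 30·0.22
 = 0 + 0 + 0.24 + 0.72 + 1.68 + 2 + 6.6
 = 11.24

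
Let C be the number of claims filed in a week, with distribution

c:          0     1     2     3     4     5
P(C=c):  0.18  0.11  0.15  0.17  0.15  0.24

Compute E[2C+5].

E[2C+5] = Σ (2c+5)·P(C=c)
 = 5·0.18 + 7·0.11 + 9·0.15 + 11·0.17 + 13·0.15 + 15·0.24
 = 0.9 + 0.77 + 1.35 + 1.87 + 1.95 + 3.6
 = 10.44

10.44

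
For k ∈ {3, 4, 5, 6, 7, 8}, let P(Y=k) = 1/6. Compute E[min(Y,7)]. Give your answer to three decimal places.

E[min(Y,7)] = Σ min(y,7)·P(Y=y)
 = 3·1/6 + 4·1/6 + 5·1/6 + 6·1/6 + 7·1/6 + 7·1/6
 = 1/2 + 2/3 + 5/6 + 1 + 7/6 + 7/6
 = 16/3

5.333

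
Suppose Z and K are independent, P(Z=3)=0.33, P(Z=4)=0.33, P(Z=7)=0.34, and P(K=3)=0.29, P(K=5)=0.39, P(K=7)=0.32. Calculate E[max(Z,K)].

5.8153

E[max(Z,K)] = Σ_z Σ_k max(z,k) · P(Z=z)P(K=k)
 = 3·0.0957 + 5·0.1287 + 7·0.1056 + 4·0.0957 + 5·0.1287 + 7·0.1056 + 7·0.0986 + 7·0.1326 + 7·0.1088
 = 0.2871 + 0.6435 + 0.7392 + 0.3828 + 0.6435 + 0.7392 + 0.6902 + 0.9282 + 0.7616
 = 5.8153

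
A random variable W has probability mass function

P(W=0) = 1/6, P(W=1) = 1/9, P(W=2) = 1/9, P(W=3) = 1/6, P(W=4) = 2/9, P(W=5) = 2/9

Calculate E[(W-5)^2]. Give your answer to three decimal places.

E[(W-5)^2] = Σ (w-5)^2·P(W=w)
 = 25·1/6 + 16·1/9 + 9·1/9 + 4·1/6 + 1·2/9 + 0·2/9
 = 25/6 + 16/9 + 1 + 2/3 + 2/9 + 0
 = 47/6

7.833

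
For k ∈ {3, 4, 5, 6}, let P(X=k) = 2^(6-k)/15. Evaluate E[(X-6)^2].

E[(X-6)^2] = Σ (x-6)^2·P(X=x)
 = 9·8/15 + 4·4/15 + 1·2/15 + 0·1/15
 = 24/5 + 16/15 + 2/15 + 0
 = 6

6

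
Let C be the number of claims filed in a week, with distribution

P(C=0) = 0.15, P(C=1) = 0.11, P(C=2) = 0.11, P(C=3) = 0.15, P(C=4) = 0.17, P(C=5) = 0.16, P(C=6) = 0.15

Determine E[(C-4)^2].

E[(C-4)^2] = Σ (c-4)^2·P(C=c)
 = 16·0.15 + 9·0.11 + 4·0.11 + 1·0.15 + 0·0.17 + 1·0.16 + 4·0.15
 = 2.4 + 0.99 + 0.44 + 0.15 + 0 + 0.16 + 0.6
 = 4.74

4.74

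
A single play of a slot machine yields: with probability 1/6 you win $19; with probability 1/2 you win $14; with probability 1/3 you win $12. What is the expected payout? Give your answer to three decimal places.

E[payout] = 19·1/6 + 14·1/2 + 12·1/3
 = 19/6 + 7 + 4
 = 85/6

14.167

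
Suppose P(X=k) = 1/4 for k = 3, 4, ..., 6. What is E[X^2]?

21.5

E[X^2] = Σ x^2·P(X=x)
 = 9·1/4 + 16·1/4 + 25·1/4 + 36·1/4
 = 9/4 + 4 + 25/4 + 9
 = 43/2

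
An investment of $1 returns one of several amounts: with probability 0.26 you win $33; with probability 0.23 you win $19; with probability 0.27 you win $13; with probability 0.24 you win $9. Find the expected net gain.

17.62

E[payout] = 33·0.26 + 19·0.23 + 13·0.27 + 9·0.24
 = 8.58 + 4.37 + 3.51 + 2.16
 = 18.62
Net = 18.62 - 1 = 17.62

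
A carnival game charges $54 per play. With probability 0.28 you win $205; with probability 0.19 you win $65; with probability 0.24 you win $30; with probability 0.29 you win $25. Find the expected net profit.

E[payout] = 205·0.28 + 65·0.19 + 30·0.24 + 25·0.29
 = 57.4 + 12.35 + 7.2 + 7.25
 = 84.2
Net = 84.2 - 54 = 30.2

30.2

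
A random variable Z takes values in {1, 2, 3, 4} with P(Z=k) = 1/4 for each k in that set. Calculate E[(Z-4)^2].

3.5

E[(Z-4)^2] = Σ (z-4)^2·P(Z=z)
 = 9·1/4 + 4·1/4 + 1·1/4 + 0·1/4
 = 9/4 + 1 + 1/4 + 0
 = 7/2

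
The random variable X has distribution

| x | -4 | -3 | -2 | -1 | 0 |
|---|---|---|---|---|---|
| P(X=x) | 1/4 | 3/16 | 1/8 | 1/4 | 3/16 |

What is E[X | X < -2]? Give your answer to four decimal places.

P(X < -2) = 1/4 + 3/16 = 7/16.
E[X | X < -2] = [(-4)·1/4 + (-3)·3/16] / (7/16)
 = -25/16 / (7/16)
 = -25/7

-3.5714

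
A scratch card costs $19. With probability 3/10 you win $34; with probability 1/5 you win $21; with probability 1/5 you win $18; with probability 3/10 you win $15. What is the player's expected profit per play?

E[payout] = 34·3/10 + 21·1/5 + 18·1/5 + 15·3/10
 = 51/5 + 21/5 + 18/5 + 9/2
 = 45/2
Net = 45/2 - 19 = 7/2

3.5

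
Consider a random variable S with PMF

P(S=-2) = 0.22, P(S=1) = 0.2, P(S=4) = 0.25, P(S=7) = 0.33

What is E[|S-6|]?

E[|S-6|] = Σ |s-6|·P(S=s)
 = 8·0.22 + 5·0.2 + 2·0.25 + 1·0.33
 = 1.76 + 1 + 0.5 + 0.33
 = 3.59

3.59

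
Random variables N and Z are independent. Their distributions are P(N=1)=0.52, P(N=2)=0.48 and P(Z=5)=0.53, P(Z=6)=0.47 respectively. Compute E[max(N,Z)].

E[max(N,Z)] = Σ_n Σ_z max(n,z) · P(N=n)P(Z=z)
 = 5·0.2756 + 6·0.2444 + 5·0.2544 + 6·0.2256
 = 1.378 + 1.4664 + 1.272 + 1.3536
 = 5.47

5.47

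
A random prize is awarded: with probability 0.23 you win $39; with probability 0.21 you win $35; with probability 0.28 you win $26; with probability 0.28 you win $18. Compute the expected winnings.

28.64

E[payout] = 39·0.23 + 35·0.21 + 26·0.28 + 18·0.28
 = 8.97 + 7.35 + 7.28 + 5.04
 = 28.64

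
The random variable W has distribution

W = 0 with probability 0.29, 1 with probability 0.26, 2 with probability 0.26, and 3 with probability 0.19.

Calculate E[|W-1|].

0.93

E[|W-1|] = Σ |w-1|·P(W=w)
 = 1·0.29 + 0·0.26 + 1·0.26 + 2·0.19
 = 0.29 + 0 + 0.26 + 0.38
 = 0.93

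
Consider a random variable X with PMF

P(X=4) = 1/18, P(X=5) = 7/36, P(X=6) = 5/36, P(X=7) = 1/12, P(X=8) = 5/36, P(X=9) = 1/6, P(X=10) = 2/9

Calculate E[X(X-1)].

E[X(X-1)] = Σ x(x-1)·P(X=x)
 = 12·1/18 + 20·7/36 + 30·5/36 + 42·1/12 + 56·5/36 + 72·1/6 + 90·2/9
 = 2/3 + 35/9 + 25/6 + 7/2 + 70/9 + 12 + 20
 = 52

52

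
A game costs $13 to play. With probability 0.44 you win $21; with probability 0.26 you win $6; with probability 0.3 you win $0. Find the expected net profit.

-2.2

E[payout] = 21·0.44 + 6·0.26 + 0·0.3
 = 9.24 + 1.56 + 0
 = 10.8
Net = 10.8 - 13 = -2.2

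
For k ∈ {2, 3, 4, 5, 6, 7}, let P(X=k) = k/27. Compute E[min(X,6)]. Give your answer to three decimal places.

E[min(X,6)] = Σ min(x,6)·P(X=x)
 = 2·2/27 + 3·1/9 + 4·4/27 + 5·5/27 + 6·2/9 + 6·7/27
 = 4/27 + 1/3 + 16/27 + 25/27 + 4/3 + 14/9
 = 44/9

4.889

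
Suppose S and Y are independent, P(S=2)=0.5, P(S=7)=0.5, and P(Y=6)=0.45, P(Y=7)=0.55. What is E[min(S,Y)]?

4.275

E[min(S,Y)] = Σ_s Σ_y min(s,y) · P(S=s)P(Y=y)
 = 2·0.225 + 2·0.275 + 6·0.225 + 7·0.275
 = 0.45 + 0.55 + 1.35 + 1.925
 = 4.275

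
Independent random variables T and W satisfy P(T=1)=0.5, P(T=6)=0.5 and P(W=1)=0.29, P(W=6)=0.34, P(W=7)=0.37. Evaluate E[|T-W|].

E[|T-W|] = Σ_t Σ_w |t-w| · P(T=t)P(W=w)
 = 0·0.145 + 5·0.17 + 6·0.185 + 5·0.145 + 0·0.17 + 1·0.185
 = 0 + 0.85 + 1.11 + 0.725 + 0 + 0.185
 = 2.87

2.87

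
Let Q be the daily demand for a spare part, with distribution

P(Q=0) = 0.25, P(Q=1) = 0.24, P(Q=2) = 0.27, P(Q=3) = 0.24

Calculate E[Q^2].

3.48

E[Q^2] = Σ q^2·P(Q=q)
 = 0·0.25 + 1·0.24 + 4·0.27 + 9·0.24
 = 0 + 0.24 + 1.08 + 2.16
 = 3.48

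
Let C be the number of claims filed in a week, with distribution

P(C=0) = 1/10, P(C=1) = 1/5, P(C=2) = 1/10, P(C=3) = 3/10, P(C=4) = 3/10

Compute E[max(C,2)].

2.9

E[max(C,2)] = Σ max(c,2)·P(C=c)
 = 2·1/10 + 2·1/5 + 2·1/10 + 3·3/10 + 4·3/10
 = 1/5 + 2/5 + 1/5 + 9/10 + 6/5
 = 29/10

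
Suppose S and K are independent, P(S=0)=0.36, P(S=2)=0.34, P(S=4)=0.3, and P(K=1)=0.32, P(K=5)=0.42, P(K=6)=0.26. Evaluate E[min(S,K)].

1.4832

E[min(S,K)] = Σ_s Σ_k min(s,k) · P(S=s)P(K=k)
 = 0·0.1152 + 0·0.1512 + 0·0.0936 + 1·0.1088 + 2·0.1428 + 2·0.0884 + 1·0.096 + 4·0.126 + 4·0.078
 = 0 + 0 + 0 + 0.1088 + 0.2856 + 0.1768 + 0.096 + 0.504 + 0.312
 = 1.4832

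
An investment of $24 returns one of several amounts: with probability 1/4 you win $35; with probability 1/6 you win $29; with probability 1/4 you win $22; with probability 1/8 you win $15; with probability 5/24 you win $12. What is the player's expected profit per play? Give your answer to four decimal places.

E[payout] = 35·1/4 + 29·1/6 + 22·1/4 + 15·1/8 + 12·5/24
 = 35/4 + 29/6 + 11/2 + 15/8 + 5/2
 = 563/24
Net = 563/24 - 24 = -13/24

-0.5417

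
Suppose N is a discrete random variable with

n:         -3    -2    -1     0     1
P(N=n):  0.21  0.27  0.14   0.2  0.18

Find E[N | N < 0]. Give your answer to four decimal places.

P(N < 0) = 0.21 + 0.27 + 0.14 = 0.62.
E[N | N < 0] = [(-3)·0.21 + (-2)·0.27 + (-1)·0.14] / 0.62
 = -1.31 / 0.62
 = -131/62

-2.1129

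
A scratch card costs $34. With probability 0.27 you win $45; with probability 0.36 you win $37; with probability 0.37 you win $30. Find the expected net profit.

E[payout] = 45·0.27 + 37·0.36 + 30·0.37
 = 12.15 + 13.32 + 11.1
 = 36.57
Net = 36.57 - 34 = 2.57

2.57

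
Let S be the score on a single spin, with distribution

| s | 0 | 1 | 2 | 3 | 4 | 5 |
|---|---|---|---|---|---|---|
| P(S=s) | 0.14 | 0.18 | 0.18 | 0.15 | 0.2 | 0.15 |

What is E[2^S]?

E[2^S] = Σ 2^s·P(S=s)
 = 1·0.14 + 2·0.18 + 4·0.18 + 8·0.15 + 16·0.2 + 32·0.15
 = 0.14 + 0.36 + 0.72 + 1.2 + 3.2 + 4.8
 = 10.42

10.42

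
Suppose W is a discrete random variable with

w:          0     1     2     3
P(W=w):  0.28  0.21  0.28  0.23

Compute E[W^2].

3.4

E[W^2] = Σ w^2·P(W=w)
 = 0·0.28 + 1·0.21 + 4·0.28 + 9·0.23
 = 0 + 0.21 + 1.12 + 2.07
 = 3.4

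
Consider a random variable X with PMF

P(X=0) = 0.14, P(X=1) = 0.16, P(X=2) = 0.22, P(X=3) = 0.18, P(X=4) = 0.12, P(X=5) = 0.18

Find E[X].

E[X] = Σ x·P(X=x)
 = 0·0.14 + 1·0.16 + 2·0.22 + 3·0.18 + 4·0.12 + 5·0.18
 = 0 + 0.16 + 0.44 + 0.54 + 0.48 + 0.9
 = 2.52

2.52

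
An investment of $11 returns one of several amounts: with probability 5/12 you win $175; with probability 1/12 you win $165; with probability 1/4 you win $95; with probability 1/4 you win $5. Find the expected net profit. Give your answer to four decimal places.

E[payout] = 175·5/12 + 165·1/12 + 95·1/4 + 5·1/4
 = 875/12 + 55/4 + 95/4 + 5/4
 = 335/3
Net = 335/3 - 11 = 302/3

100.6667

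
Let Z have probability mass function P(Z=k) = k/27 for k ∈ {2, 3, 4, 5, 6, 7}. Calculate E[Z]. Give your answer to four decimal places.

5.1481

E[Z] = Σ z·P(Z=z)
 = 2·2/27 + 3·1/9 + 4·4/27 + 5·5/27 + 6·2/9 + 7·7/27
 = 4/27 + 1/3 + 16/27 + 25/27 + 4/3 + 49/27
 = 139/27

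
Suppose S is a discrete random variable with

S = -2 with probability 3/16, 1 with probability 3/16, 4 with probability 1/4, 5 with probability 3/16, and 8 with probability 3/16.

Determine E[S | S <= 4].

P(S <= 4) = 3/16 + 3/16 + 1/4 = 5/8.
E[S | S <= 4] = [(-2)·3/16 + 1·3/16 + 4·1/4] / (5/8)
 = 13/16 / (5/8)
 = 13/10

1.3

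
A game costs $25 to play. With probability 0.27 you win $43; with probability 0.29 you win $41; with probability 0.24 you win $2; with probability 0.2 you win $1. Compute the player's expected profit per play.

-0.82

E[payout] = 43·0.27 + 41·0.29 + 2·0.24 + 1·0.2
 = 11.61 + 11.89 + 0.48 + 0.2
 = 24.18
Net = 24.18 - 25 = -0.82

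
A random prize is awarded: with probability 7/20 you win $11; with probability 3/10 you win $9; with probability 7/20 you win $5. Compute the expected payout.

E[payout] = 11·7/20 + 9·3/10 + 5·7/20
 = 77/20 + 27/10 + 7/4
 = 83/10

8.3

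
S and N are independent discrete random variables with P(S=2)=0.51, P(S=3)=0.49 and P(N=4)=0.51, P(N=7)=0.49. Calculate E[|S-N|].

E[|S-N|] = Σ_s Σ_n |s-n| · P(S=s)P(N=n)
 = 2·0.2601 + 5·0.2499 + 1·0.2499 + 4·0.2401
 = 0.5202 + 1.2495 + 0.2499 + 0.9604
 = 2.98

2.98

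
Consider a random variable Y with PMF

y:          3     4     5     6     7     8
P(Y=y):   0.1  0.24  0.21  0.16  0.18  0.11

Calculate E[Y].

5.41

E[Y] = Σ y·P(Y=y)
 = 3·0.1 + 4·0.24 + 5·0.21 + 6·0.16 + 7·0.18 + 8·0.11
 = 0.3 + 0.96 + 1.05 + 0.96 + 1.26 + 0.88
 = 5.41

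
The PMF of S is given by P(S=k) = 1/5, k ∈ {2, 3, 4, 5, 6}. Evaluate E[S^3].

E[S^3] = Σ s^3·P(S=s)
 = 8·1/5 + 27·1/5 + 64·1/5 + 125·1/5 + 216·1/5
 = 8/5 + 27/5 + 64/5 + 25 + 216/5
 = 88

88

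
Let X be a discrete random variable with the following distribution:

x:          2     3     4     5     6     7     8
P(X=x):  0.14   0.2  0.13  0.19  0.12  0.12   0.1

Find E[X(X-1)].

21.08

E[X(X-1)] = Σ x(x-1)·P(X=x)
 = 2·0.14 + 6·0.2 + 12·0.13 + 20·0.19 + 30·0.12 + 42·0.12 + 56·0.1
 = 0.28 + 1.2 + 1.56 + 3.8 + 3.6 + 5.04 + 5.6
 = 21.08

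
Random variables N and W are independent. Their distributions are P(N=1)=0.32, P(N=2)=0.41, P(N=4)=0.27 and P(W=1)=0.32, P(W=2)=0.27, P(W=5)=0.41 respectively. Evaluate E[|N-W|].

E[|N-W|] = Σ_n Σ_w |n-w| · P(N=n)P(W=w)
 = 0·0.1024 + 1·0.0864 + 4·0.1312 + 1·0.1312 + 0·0.1107 + 3·0.1681 + 3·0.0864 + 2·0.0729 + 1·0.1107
 = 0 + 0.0864 + 0.5248 + 0.1312 + 0 + 0.5043 + 0.2592 + 0.1458 + 0.1107
 = 1.7624

1.7624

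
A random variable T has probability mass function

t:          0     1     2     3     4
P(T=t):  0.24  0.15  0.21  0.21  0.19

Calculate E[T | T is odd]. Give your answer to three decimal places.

P(T is odd) = 0.15 + 0.21 = 0.36.
E[T | T is odd] = [1·0.15 + 3·0.21] / 0.36
 = 0.78 / 0.36
 = 13/6

2.167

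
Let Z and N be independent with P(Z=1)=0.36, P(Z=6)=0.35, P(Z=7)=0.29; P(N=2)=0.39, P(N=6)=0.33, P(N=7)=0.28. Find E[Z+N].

9.21

E[Z+N] = Σ_z Σ_n (z+n) · P(Z=z)P(N=n)
 = 3·0.1404 + 7·0.1188 + 8·0.1008 + 8·0.1365 + 12·0.1155 + 13·0.098 + 9·0.1131 + 13·0.0957 + 14·0.0812
 = 0.4212 + 0.8316 + 0.8064 + 1.092 + 1.386 + 1.274 + 1.0179 + 1.2441 + 1.1368
 = 9.21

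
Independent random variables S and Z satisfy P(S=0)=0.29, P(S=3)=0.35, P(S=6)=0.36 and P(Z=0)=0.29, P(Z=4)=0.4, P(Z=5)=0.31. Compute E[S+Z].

6.36

E[S+Z] = Σ_s Σ_z (s+z) · P(S=s)P(Z=z)
 = 0·0.0841 + 4·0.116 + 5·0.0899 + 3·0.1015 + 7·0.14 + 8·0.1085 + 6·0.1044 + 10·0.144 + 11·0.1116
 = 0 + 0.464 + 0.4495 + 0.3045 + 0.98 + 0.868 + 0.6264 + 1.44 + 1.2276
 = 6.36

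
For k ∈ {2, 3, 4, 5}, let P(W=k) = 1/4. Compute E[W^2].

13.5

E[W^2] = Σ w^2·P(W=w)
 = 4·1/4 + 9·1/4 + 16·1/4 + 25·1/4
 = 1 + 9/4 + 4 + 25/4
 = 27/2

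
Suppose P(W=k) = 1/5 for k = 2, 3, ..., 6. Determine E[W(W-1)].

E[W(W-1)] = Σ w(w-1)·P(W=w)
 = 2·1/5 + 6·1/5 + 12·1/5 + 20·1/5 + 30·1/5
 = 2/5 + 6/5 + 12/5 + 4 + 6
 = 14

14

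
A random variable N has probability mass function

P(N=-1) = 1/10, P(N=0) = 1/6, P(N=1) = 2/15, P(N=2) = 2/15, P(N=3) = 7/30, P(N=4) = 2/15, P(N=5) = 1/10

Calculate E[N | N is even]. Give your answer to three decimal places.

1.846

P(N is even) = 1/6 + 2/15 + 2/15 = 13/30.
E[N | N is even] = [0·1/6 + 2·2/15 + 4·2/15] / (13/30)
 = 4/5 / (13/30)
 = 24/13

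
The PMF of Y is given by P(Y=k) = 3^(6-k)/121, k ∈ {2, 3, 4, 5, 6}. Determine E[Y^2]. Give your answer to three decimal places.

E[Y^2] = Σ y^2·P(Y=y)
 = 4·81/121 + 9·27/121 + 16·9/121 + 25·3/121 + 36·1/121
 = 324/121 + 243/121 + 144/121 + 75/121 + 36/121
 = 822/121

6.793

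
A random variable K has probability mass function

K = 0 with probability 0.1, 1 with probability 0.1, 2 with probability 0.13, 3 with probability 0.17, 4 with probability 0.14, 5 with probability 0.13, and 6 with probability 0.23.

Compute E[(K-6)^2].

10.4

E[(K-6)^2] = Σ (k-6)^2·P(K=k)
 = 36·0.1 + 25·0.1 + 16·0.13 + 9·0.17 + 4·0.14 + 1·0.13 + 0·0.23
 = 3.6 + 2.5 + 2.08 + 1.53 + 0.56 + 0.13 + 0
 = 10.4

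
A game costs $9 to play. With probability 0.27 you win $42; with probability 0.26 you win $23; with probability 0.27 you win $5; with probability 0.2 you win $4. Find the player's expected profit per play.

10.47

E[payout] = 42·0.27 + 23·0.26 + 5·0.27 + 4·0.2
 = 11.34 + 5.98 + 1.35 + 0.8
 = 19.47
Net = 19.47 - 9 = 10.47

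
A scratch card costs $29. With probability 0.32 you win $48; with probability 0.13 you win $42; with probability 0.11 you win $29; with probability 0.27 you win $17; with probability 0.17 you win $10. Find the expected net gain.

E[payout] = 48·0.32 + 42·0.13 + 29·0.11 + 17·0.27 + 10·0.17
 = 15.36 + 5.46 + 3.19 + 4.59 + 1.7
 = 30.3
Net = 30.3 - 29 = 1.3

1.3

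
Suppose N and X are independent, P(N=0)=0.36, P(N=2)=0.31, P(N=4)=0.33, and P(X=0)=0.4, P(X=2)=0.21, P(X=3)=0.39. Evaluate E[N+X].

E[N+X] = Σ_n Σ_x (n+x) · P(N=n)P(X=x)
 = 0·0.144 + 2·0.0756 + 3·0.1404 + 2·0.124 + 4·0.0651 + 5·0.1209 + 4·0.132 + 6·0.0693 + 7·0.1287
 = 0 + 0.1512 + 0.4212 + 0.248 + 0.2604 + 0.6045 + 0.528 + 0.4158 + 0.9009
 = 3.53

3.53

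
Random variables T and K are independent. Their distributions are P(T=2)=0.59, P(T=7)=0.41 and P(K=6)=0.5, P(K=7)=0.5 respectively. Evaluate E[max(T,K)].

E[max(T,K)] = Σ_t Σ_k max(t,k) · P(T=t)P(K=k)
 = 6·0.295 + 7·0.295 + 7·0.205 + 7·0.205
 = 1.77 + 2.065 + 1.435 + 1.435
 = 6.705

6.705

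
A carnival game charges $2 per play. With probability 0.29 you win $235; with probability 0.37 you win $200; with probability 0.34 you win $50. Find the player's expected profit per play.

157.15

E[payout] = 235·0.29 + 200·0.37 + 50·0.34
 = 68.15 + 74 + 17
 = 159.15
Net = 159.15 - 2 = 157.15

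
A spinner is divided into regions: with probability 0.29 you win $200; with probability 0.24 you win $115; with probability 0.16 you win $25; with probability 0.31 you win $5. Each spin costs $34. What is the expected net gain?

57.15

E[payout] = 200·0.29 + 115·0.24 + 25·0.16 + 5·0.31
 = 58 + 27.6 + 4 + 1.55
 = 91.15
Net = 91.15 - 34 = 57.15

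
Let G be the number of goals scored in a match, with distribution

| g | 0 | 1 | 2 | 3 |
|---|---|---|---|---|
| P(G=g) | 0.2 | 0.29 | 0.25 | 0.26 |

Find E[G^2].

3.63

E[G^2] = Σ g^2·P(G=g)
 = 0·0.2 + 1·0.29 + 4·0.25 + 9·0.26
 = 0 + 0.29 + 1 + 2.34
 = 3.63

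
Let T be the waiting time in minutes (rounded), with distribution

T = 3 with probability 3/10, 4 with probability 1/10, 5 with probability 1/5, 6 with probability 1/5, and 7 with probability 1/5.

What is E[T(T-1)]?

21.4

E[T(T-1)] = Σ t(t-1)·P(T=t)
 = 6·3/10 + 12·1/10 + 20·1/5 + 30·1/5 + 42·1/5
 = 9/5 + 6/5 + 4 + 6 + 42/5
 = 107/5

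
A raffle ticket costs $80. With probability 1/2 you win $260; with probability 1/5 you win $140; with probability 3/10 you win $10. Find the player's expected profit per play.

81

E[payout] = 260·1/2 + 140·1/5 + 10·3/10
 = 130 + 28 + 3
 = 161
Net = 161 - 80 = 81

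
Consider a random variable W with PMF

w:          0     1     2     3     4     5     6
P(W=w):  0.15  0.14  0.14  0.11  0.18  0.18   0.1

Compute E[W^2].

12.67

E[W^2] = Σ w^2·P(W=w)
 = 0·0.15 + 1·0.14 + 4·0.14 + 9·0.11 + 16·0.18 + 25·0.18 + 36·0.1
 = 0 + 0.14 + 0.56 + 0.99 + 2.88 + 4.5 + 3.6
 = 12.67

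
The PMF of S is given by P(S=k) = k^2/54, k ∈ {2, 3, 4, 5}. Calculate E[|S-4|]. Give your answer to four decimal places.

E[|S-4|] = Σ |s-4|·P(S=s)
 = 2·2/27 + 1·1/6 + 0·8/27 + 1·25/54
 = 4/27 + 1/6 + 0 + 25/54
 = 7/9

0.7778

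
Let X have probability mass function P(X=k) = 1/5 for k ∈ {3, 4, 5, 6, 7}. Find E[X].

5

E[X] = Σ x·P(X=x)
 = 3·1/5 + 4·1/5 + 5·1/5 + 6·1/5 + 7·1/5
 = 3/5 + 4/5 + 1 + 6/5 + 7/5
 = 5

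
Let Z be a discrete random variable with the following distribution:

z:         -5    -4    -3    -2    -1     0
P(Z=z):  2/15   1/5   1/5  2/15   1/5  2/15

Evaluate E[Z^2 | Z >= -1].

0.6

P(Z >= -1) = 1/5 + 2/15 = 1/3.
E[Z^2 | Z >= -1] = [1·1/5 + 0·2/15] / (1/3)
 = 1/5 / (1/3)
 = 3/5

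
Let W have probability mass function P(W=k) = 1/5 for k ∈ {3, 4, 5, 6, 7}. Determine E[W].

E[W] = Σ w·P(W=w)
 = 3·1/5 + 4·1/5 + 5·1/5 + 6·1/5 + 7·1/5
 = 3/5 + 4/5 + 1 + 6/5 + 7/5
 = 5

5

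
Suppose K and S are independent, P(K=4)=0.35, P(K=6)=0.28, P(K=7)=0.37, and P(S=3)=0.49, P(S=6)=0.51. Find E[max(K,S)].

6.027

E[max(K,S)] = Σ_k Σ_s max(k,s) · P(K=k)P(S=s)
 = 4·0.1715 + 6·0.1785 + 6·0.1372 + 6·0.1428 + 7·0.1813 + 7·0.1887
 = 0.686 + 1.071 + 0.8232 + 0.8568 + 1.2691 + 1.3209
 = 6.027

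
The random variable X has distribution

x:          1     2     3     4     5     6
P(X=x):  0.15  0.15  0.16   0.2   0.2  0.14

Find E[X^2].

E[X^2] = Σ x^2·P(X=x)
 = 1·0.15 + 4·0.15 + 9·0.16 + 16·0.2 + 25·0.2 + 36·0.14
 = 0.15 + 0.6 + 1.44 + 3.2 + 5 + 5.04
 = 15.43

15.43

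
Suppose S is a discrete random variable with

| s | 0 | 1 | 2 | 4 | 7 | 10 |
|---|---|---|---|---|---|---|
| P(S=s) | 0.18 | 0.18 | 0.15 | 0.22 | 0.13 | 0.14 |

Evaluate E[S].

3.67

E[S] = Σ s·P(S=s)
 = 0·0.18 + 1·0.18 + 2·0.15 + 4·0.22 + 7·0.13 + 10·0.14
 = 0 + 0.18 + 0.3 + 0.88 + 0.91 + 1.4
 = 3.67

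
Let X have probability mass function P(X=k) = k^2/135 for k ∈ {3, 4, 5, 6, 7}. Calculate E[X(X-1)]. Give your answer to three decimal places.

E[X(X-1)] = Σ x(x-1)·P(X=x)
 = 6·1/15 + 12·16/135 + 20·5/27 + 30·4/15 + 42·49/135
 = 2/5 + 64/45 + 100/27 + 8 + 686/45
 = 3884/135

28.770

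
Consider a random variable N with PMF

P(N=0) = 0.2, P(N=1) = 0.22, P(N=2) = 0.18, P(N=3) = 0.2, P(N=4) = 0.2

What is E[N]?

E[N] = Σ n·P(N=n)
 = 0·0.2 + 1·0.22 + 2·0.18 + 3·0.2 + 4·0.2
 = 0 + 0.22 + 0.36 + 0.6 + 0.8
 = 1.98

1.98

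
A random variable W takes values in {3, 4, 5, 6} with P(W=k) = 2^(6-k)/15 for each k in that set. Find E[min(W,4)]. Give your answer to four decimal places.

3.4667

E[min(W,4)] = Σ min(w,4)·P(W=w)
 = 3·8/15 + 4·4/15 + 4·2/15 + 4·1/15
 = 8/5 + 16/15 + 8/15 + 4/15
 = 52/15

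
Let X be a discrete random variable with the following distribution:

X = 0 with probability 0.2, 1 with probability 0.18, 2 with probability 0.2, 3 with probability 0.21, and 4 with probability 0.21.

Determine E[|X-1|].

E[|X-1|] = Σ |x-1|·P(X=x)
 = 1·0.2 + 0·0.18 + 1·0.2 + 2·0.21 + 3·0.21
 = 0.2 + 0 + 0.2 + 0.42 + 0.63
 = 1.45

1.45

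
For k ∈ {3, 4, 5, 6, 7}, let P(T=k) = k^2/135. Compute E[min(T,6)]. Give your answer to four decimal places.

5.3778

E[min(T,6)] = Σ min(t,6)·P(T=t)
 = 3·1/15 + 4·16/135 + 5·5/27 + 6·4/15 + 6·49/135
 = 1/5 + 64/135 + 25/27 + 8/5 + 98/45
 = 242/45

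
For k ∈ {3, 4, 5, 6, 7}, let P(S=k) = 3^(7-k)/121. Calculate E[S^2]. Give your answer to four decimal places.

E[S^2] = Σ s^2·P(S=s)
 = 9·81/121 + 16·27/121 + 25·9/121 + 36·3/121 + 49·1/121
 = 729/121 + 432/121 + 225/121 + 108/121 + 49/121
 = 1543/121

12.7521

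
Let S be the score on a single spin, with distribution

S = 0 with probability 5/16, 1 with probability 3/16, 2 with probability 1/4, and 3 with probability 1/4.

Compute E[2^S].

3.6875

E[2^S] = Σ 2^s·P(S=s)
 = 1·5/16 + 2·3/16 + 4·1/4 + 8·1/4
 = 5/16 + 3/8 + 1 + 2
 = 59/16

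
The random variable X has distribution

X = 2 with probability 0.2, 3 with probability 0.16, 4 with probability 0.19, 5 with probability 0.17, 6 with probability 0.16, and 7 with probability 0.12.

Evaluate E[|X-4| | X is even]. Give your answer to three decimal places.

P(X is even) = 0.2 + 0.19 + 0.16 = 0.55.
E[|X-4| | X is even] = [2·0.2 + 0·0.19 + 2·0.16] / 0.55
 = 0.72 / 0.55
 = 72/55

1.309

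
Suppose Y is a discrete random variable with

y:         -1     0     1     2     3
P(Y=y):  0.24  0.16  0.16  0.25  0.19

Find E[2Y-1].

0.98

E[2Y-1] = Σ (2y-1)·P(Y=y)
 = (-3)·0.24 + (-1)·0.16 + 1·0.16 + 3·0.25 + 5·0.19
 = (-0.72) + (-0.16) + 0.16 + 0.75 + 0.95
 = 0.98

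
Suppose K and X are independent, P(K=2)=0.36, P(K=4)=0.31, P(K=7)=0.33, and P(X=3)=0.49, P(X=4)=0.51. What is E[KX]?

14.9877

E[KX] = Σ_k Σ_x kx · P(K=k)P(X=x)
 = 6·0.1764 + 8·0.1836 + 12·0.1519 + 16·0.1581 + 21·0.1617 + 28·0.1683
 = 1.0584 + 1.4688 + 1.8228 + 2.5296 + 3.3957 + 4.7124
 = 14.9877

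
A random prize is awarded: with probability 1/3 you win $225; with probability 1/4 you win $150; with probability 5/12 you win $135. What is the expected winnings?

E[payout] = 225·1/3 + 150·1/4 + 135·5/12
 = 75 + 75/2 + 225/4
 = 675/4

168.75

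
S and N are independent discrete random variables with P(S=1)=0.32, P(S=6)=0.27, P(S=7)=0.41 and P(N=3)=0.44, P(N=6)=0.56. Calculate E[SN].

22.5108

E[SN] = Σ_s Σ_n sn · P(S=s)P(N=n)
 = 3·0.1408 + 6·0.1792 + 18·0.1188 + 36·0.1512 + 21·0.1804 + 42·0.2296
 = 0.4224 + 1.0752 + 2.1384 + 5.4432 + 3.7884 + 9.6432
 = 22.5108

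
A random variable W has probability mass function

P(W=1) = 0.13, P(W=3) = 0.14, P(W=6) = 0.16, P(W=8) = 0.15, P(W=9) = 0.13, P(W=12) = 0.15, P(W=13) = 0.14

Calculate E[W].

E[W] = Σ w·P(W=w)
 = 1·0.13 + 3·0.14 + 6·0.16 + 8·0.15 + 9·0.13 + 12·0.15 + 13·0.14
 = 0.13 + 0.42 + 0.96 + 1.2 + 1.17 + 1.8 + 1.82
 = 7.5

7.5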